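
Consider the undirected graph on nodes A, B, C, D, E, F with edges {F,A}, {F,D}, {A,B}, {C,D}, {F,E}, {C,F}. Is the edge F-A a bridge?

Yes

Removing F-A leaves no path between F and A: the component count goes from 1 to 2. So it is a bridge.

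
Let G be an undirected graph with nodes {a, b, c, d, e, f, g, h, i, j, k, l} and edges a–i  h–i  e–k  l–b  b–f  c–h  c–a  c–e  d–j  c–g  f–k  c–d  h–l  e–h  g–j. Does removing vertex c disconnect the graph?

Yes

Deleting c raises the number of components from 1 to 2, so c is a cut vertex.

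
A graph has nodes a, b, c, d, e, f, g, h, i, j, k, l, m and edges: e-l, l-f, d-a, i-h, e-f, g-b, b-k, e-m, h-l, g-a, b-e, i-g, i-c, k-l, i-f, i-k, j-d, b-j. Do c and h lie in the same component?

Yes

From c we can reach a, b, c, d, e, f, g, h, i, j, k, l, m, which includes h.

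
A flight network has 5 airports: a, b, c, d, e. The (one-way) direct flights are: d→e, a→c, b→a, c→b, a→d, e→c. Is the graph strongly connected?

From c we can reach every vertex (a, b, c, d, e), and every vertex can reach c (a, b, c, d, e). So the whole graph is one strongly connected component.

Yes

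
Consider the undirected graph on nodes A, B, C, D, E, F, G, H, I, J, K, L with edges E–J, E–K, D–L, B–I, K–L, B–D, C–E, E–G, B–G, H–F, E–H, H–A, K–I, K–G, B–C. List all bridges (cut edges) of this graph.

The edges on the cycle B-C-E-K-L-D-B are not bridges since each lies on that cycle.
But removing H–F disconnects H from F; removing J–E disconnects J from E; removing A–H disconnects A from H; removing H–E disconnects H from E — these are bridges.

A-H, E-H, E-J, F-H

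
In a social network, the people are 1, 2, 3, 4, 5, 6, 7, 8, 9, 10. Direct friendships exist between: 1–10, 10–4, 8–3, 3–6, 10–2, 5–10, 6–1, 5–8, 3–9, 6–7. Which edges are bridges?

10-2, 10-4, 3-9, 6-7

The edges on the cycle 5-8-3-6-1-10-5 are not bridges since each lies on that cycle.
But removing 7–6 disconnects 7 from 6; removing 10–2 disconnects 10 from 2; removing 3–9 disconnects 3 from 9; removing 4–10 disconnects 4 from 10 — these are bridges.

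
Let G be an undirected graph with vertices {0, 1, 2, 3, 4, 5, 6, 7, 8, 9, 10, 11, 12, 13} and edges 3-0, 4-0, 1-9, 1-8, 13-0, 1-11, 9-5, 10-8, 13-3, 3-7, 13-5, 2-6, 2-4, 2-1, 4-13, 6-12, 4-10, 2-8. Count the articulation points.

4

Removing 1 increases the component count from 1 to 2, so 1 is a cut vertex.
Removing 2 increases the component count from 1 to 2, so 2 is a cut vertex.
Removing 3 increases the component count from 1 to 2, so 3 is a cut vertex.
Likewise 6 is a cut vertex.
By contrast removing 10 leaves 1 component; it is not a cut vertex. No other vertex is a cut vertex either.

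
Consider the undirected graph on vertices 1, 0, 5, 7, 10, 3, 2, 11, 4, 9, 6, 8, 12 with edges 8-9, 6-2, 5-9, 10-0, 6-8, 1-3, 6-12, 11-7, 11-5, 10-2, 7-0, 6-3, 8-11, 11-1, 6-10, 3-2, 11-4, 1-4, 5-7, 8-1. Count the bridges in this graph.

1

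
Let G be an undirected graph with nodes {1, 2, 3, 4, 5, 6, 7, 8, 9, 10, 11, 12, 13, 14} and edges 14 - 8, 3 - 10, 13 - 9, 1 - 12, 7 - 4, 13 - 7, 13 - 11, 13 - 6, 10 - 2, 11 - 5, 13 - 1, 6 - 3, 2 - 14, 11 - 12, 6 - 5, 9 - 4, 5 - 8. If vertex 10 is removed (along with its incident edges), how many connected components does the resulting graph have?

1

With 10 gone, the remaining components are: {1, 2, 3, 4, 5, 6, 7, 8, 9, 11, 12, 13, 14}.
That is 1 component.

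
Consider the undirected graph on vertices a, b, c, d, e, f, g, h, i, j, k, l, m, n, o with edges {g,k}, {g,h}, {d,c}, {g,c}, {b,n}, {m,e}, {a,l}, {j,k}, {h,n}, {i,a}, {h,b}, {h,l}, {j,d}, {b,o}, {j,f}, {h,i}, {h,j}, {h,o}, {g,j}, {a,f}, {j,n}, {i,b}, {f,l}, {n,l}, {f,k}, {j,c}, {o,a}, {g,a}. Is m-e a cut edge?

Removing m-e leaves no path between m and e: the component count goes from 2 to 3. So it is a bridge.

Yes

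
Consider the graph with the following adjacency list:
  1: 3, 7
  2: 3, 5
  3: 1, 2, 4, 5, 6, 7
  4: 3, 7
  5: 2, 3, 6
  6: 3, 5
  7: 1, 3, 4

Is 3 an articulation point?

Yes

Deleting 3 raises the number of components from 1 to 2, so 3 is a cut vertex.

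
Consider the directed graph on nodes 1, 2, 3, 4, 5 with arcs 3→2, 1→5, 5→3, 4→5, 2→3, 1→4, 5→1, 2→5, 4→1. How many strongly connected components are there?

1

{1, 2, 3, 4, 5} are all mutually reachable — one SCC of size 5.
That gives 1 strongly connected component.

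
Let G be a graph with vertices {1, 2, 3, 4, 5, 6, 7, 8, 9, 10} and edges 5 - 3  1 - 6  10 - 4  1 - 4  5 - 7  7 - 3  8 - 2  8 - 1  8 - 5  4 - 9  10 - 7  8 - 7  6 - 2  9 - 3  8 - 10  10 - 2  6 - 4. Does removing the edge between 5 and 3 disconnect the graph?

No

After removing 5 - 3, the path 5-7-3 still connects them, so the edge is not a bridge.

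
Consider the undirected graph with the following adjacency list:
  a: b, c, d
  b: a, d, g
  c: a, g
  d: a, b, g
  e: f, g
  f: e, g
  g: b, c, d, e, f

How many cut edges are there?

0

The edges on the cycle g-e-f-g are not bridges since each lies on that cycle.
Every edge lies on some cycle, so there are no bridges.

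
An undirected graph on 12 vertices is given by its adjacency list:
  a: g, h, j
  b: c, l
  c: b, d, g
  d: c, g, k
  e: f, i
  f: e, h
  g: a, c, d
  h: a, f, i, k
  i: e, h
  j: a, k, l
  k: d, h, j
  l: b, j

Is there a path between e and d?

Yes

From e we can reach a, b, c, d, e, f, g, h, i, j, k, l, which includes d.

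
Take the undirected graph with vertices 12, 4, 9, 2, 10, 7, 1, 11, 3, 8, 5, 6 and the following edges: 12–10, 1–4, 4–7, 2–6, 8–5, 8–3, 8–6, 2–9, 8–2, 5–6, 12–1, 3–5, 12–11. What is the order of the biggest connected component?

6

Starting from 1 we can reach 1, 4, 7, 10, 11, 12. That is one component of size 6.
Starting from 2 we can reach 2, 3, 5, 6, 8, 9. That is one component of size 6.
The largest has 6 vertices.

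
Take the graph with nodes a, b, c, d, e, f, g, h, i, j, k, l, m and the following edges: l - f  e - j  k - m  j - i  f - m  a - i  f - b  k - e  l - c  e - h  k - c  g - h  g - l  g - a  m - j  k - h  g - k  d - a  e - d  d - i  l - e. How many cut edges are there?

1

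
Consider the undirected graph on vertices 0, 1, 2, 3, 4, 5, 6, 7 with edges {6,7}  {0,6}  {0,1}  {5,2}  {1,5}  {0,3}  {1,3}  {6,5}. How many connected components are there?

2

4 is isolated — a component by itself.
Starting from 0 we can reach 0, 1, 2, 3, 5, 6, 7. That is one component of size 7.
Total: 2 components.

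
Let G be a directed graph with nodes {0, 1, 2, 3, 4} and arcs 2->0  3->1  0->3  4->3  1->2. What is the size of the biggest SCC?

{0, 1, 2, 3} are all mutually reachable — one SCC of size 4.
{4} is an SCC by itself.
The largest has 4 vertices.

4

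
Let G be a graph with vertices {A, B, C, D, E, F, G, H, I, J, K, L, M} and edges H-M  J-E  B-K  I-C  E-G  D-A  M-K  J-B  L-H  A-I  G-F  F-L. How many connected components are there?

2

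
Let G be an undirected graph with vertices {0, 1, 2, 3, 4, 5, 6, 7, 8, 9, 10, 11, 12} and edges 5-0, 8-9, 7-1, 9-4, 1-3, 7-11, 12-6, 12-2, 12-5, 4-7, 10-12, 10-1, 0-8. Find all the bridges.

1-3, 11-7, 12-2, 12-6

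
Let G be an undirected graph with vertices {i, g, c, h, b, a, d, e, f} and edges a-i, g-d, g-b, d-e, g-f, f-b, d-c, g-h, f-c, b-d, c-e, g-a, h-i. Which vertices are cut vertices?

g

Removing g increases the component count from 1 to 2, so g is a cut vertex.
By contrast removing i leaves 1 component; it is not a cut vertex. No other vertex is a cut vertex either.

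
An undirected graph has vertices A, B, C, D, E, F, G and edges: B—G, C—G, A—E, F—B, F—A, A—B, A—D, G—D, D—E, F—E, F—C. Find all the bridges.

none

The edges on the cycle F-A-B-F are not bridges since each lies on that cycle.
Every edge lies on some cycle, so there are no bridges.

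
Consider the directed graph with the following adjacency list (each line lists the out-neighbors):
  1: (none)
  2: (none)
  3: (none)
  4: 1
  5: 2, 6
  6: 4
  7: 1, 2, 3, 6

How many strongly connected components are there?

{3} is an SCC by itself.
{1} is an SCC by itself.
{6} is an SCC by itself.
{5} is an SCC by itself.
{7} is an SCC by itself.
(and 2 more singleton SCCs)
That gives 7 strongly connected components.

7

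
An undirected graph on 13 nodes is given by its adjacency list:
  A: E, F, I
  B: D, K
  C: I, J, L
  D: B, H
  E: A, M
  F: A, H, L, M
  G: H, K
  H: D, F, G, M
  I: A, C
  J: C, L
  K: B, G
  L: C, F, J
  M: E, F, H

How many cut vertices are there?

1

Removing H increases the component count from 1 to 2, so H is a cut vertex.
By contrast removing D leaves 1 component; it is not a cut vertex. No other vertex is a cut vertex either.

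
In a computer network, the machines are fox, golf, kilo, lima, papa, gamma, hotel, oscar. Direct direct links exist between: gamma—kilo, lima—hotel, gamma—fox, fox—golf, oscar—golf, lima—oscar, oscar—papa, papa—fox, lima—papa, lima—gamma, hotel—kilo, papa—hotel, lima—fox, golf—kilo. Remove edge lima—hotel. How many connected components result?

1

lima and hotel are still connected via lima-papa-hotel, so the component count stays at 1.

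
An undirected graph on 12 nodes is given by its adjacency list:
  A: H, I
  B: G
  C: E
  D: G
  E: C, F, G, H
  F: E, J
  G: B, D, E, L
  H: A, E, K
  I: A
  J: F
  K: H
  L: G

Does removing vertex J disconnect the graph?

No

Deleting J leaves 1 component (was 1), so J is not a cut vertex.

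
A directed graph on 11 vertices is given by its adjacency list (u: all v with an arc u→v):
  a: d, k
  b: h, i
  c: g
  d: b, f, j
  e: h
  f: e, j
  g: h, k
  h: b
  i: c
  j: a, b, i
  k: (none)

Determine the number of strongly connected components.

{b, c, g, h, i} are all mutually reachable — one SCC of size 5.
{a, d, f, j} are all mutually reachable — one SCC of size 4.
{e} is an SCC by itself.
{k} is an SCC by itself.
That gives 4 strongly connected components.

4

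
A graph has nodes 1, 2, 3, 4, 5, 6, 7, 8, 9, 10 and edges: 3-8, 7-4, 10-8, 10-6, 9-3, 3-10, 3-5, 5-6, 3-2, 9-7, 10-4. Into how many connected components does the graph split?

2

1 is isolated — a component by itself.
Starting from 2 we can reach 2, 3, 4, 5, 6, 7, 8, 9, 10. That is one component of size 9.
Total: 2 components.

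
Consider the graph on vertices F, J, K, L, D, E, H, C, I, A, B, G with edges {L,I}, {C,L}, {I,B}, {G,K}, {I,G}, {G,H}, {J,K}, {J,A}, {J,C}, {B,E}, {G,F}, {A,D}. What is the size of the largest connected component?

12

Starting from A we can reach A, B, C, D, E, F, G, H, I, J, K, L. That is one component of size 12.
The largest has 12 vertices.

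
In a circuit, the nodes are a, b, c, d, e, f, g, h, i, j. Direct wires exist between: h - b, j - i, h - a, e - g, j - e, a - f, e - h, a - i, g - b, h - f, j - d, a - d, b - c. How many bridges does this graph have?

The edges on the cycle e-g-b-h-e are not bridges since each lies on that cycle.
But removing b - c disconnects b from c — this is a bridge.

1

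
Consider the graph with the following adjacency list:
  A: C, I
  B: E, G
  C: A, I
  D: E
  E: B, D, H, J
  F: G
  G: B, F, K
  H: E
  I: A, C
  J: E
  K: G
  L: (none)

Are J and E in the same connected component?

Yes

From J we can reach B, D, E, F, G, H, J, K, which includes E.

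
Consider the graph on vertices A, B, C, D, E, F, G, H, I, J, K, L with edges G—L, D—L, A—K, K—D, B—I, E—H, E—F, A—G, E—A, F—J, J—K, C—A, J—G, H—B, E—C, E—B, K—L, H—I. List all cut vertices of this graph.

E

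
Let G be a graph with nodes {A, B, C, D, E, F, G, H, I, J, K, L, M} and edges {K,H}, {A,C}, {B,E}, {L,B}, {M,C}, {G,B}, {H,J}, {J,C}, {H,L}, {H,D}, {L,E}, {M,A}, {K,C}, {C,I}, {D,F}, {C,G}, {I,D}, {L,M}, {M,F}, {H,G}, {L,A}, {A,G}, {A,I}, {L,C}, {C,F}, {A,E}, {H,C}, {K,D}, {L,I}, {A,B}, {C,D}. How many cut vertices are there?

0

Removing C, for instance, still leaves 1 component. No single vertex removal increases the component count — the graph has no articulation points.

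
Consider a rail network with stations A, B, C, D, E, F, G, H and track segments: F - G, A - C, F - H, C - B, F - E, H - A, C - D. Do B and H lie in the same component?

From B we can reach A, B, C, D, E, F, G, H, which includes H.

Yes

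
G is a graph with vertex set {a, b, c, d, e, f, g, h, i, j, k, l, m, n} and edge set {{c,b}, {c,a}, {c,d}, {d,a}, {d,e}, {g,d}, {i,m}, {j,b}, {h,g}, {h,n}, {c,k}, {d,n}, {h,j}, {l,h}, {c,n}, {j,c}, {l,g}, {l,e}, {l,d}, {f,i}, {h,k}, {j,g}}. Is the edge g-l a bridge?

After removing g-l, the path g-h-l still connects them, so the edge is not a bridge.

No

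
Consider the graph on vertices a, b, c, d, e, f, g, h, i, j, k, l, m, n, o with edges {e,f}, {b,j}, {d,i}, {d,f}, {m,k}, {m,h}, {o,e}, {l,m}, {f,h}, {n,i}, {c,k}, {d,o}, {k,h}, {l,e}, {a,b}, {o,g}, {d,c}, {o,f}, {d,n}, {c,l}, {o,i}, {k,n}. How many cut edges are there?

The edges on the cycle c-l-m-h-k-c are not bridges since each lies on that cycle.
But removing b - j disconnects b from j; removing a - b disconnects a from b; removing o - g disconnects o from g — these are bridges.
That makes 3 bridges.

3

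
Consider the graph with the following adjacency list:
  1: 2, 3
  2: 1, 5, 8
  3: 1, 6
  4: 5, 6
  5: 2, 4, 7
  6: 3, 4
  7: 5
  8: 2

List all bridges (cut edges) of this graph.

2-8, 5-7

The edges on the cycle 4-6-3-1-2-5-4 are not bridges since each lies on that cycle.
But removing 5-7 disconnects 5 from 7; removing 2-8 disconnects 2 from 8 — these are bridges.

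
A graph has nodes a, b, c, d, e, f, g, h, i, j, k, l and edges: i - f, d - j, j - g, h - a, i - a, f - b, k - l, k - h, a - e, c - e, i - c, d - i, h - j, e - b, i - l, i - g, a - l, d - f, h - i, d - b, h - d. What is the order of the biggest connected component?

Starting from a we can reach a, b, c, d, e, f, g, h, i, j, k, l. That is one component of size 12.
The largest has 12 vertices.

12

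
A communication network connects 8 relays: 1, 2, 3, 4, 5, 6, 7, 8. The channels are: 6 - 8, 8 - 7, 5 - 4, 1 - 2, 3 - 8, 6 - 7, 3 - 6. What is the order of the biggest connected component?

Starting from 4 we can reach 4, 5. That is one component of size 2.
Starting from 1 we can reach 1, 2. That is one component of size 2.
Starting from 3 we can reach 3, 6, 7, 8. That is one component of size 4.
The largest has 4 vertices.

4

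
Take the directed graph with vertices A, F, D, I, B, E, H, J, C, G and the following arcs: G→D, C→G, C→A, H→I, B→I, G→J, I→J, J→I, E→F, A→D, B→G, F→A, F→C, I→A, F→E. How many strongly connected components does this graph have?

{I, J} are all mutually reachable — one SCC of size 2.
{E, F} are all mutually reachable — one SCC of size 2.
{B} is an SCC by itself.
{D} is an SCC by itself.
{G} is an SCC by itself.
(and 3 more singleton SCCs)
That gives 8 strongly connected components.

8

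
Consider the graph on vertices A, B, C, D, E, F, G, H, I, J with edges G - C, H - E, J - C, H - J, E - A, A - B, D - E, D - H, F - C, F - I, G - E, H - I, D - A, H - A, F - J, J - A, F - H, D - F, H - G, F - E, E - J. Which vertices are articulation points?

A

Removing A increases the component count from 1 to 2, so A is a cut vertex.
By contrast removing I leaves 1 component; it is not a cut vertex. No other vertex is a cut vertex either.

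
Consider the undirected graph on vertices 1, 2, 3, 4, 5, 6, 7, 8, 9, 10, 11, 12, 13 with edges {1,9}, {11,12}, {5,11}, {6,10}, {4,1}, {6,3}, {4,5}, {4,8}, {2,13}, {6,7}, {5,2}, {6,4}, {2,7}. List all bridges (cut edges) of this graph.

1-4, 1-9, 10-6, 11-12, 11-5, 13-2, 3-6, 4-8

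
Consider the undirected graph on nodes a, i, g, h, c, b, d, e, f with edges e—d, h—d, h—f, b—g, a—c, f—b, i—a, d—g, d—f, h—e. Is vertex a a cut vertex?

Yes

Deleting a raises the number of components from 2 to 3, so a is a cut vertex.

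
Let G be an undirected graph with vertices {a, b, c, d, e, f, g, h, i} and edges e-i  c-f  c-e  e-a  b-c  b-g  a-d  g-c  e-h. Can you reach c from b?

Yes

From b we can reach a, b, c, d, e, f, g, h, i, which includes c.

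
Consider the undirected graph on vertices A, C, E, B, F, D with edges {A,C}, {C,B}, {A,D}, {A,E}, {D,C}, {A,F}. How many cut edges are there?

3

The edges on the cycle A-D-C-A are not bridges since each lies on that cycle.
But removing C–B disconnects C from B; removing A–E disconnects A from E; removing A–F disconnects A from F — these are bridges.
That makes 3 bridges.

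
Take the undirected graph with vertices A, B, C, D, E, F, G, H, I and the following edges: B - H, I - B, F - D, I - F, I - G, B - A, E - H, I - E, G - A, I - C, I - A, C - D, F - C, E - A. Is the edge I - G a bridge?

No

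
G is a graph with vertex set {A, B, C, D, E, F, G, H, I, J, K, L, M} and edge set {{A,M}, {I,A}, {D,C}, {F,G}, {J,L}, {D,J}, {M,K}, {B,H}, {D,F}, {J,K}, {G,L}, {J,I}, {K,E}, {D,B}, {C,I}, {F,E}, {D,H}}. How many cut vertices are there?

1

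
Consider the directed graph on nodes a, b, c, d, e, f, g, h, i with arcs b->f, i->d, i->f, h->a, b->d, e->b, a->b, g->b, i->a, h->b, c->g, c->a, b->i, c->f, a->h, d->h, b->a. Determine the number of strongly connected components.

{a, b, d, h, i} are all mutually reachable — one SCC of size 5.
{f} is an SCC by itself.
{c} is an SCC by itself.
{e} is an SCC by itself.
{g} is an SCC by itself.
That gives 5 strongly connected components.

5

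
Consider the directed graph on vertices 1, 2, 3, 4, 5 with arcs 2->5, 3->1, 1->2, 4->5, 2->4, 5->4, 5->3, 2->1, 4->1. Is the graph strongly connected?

Yes

From 3 we can reach every vertex (1, 2, 3, 4, 5), and every vertex can reach 3 (1, 2, 3, 4, 5). So the whole graph is one strongly connected component.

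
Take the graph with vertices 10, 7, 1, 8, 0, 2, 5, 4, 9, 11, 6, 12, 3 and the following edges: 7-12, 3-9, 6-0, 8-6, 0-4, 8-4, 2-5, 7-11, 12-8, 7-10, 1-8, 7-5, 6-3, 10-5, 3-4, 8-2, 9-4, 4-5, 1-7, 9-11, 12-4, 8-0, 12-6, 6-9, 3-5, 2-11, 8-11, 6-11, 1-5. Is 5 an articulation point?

No

Deleting 5 leaves 1 component (was 1) (its neighbors 1, 2, 3, 4, 7, 10 remain connected to each other), so 5 is not a cut vertex.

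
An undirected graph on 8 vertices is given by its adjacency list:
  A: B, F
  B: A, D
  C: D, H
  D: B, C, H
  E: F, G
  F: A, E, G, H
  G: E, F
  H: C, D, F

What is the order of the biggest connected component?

8

Starting from A we can reach A, B, C, D, E, F, G, H. That is one component of size 8.
The largest has 8 vertices.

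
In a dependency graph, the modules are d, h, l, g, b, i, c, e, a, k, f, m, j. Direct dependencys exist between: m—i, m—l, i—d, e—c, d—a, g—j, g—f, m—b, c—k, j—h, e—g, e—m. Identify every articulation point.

Removing c increases the component count from 1 to 2, so c is a cut vertex.
Removing d increases the component count from 1 to 2, so d is a cut vertex.
Removing e increases the component count from 1 to 3, so e is a cut vertex.
Likewise g, i, j, m are cut vertices.
By contrast removing k leaves 1 component; it is not a cut vertex. No other vertex is a cut vertex either.

c, d, e, g, i, j, m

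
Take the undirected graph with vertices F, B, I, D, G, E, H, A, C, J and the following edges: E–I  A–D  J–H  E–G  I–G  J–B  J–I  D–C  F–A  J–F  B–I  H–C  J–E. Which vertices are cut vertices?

J

Removing J increases the component count from 1 to 2, so J is a cut vertex.
By contrast removing B leaves 1 component; it is not a cut vertex. No other vertex is a cut vertex either.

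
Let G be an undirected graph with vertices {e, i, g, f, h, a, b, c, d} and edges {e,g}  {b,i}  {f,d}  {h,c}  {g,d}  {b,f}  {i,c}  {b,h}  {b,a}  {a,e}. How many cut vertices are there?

1

Removing b increases the component count from 1 to 2, so b is a cut vertex.
By contrast removing i leaves 1 component; it is not a cut vertex. No other vertex is a cut vertex either.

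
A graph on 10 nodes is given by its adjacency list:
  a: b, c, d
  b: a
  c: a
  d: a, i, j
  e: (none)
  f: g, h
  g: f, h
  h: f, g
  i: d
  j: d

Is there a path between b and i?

Yes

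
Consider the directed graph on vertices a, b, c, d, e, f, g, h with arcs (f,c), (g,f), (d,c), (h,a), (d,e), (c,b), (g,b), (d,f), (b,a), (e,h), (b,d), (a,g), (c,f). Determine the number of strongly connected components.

{a, b, c, d, e, f, g, h} are all mutually reachable — one SCC of size 8.
That gives 1 strongly connected component.

1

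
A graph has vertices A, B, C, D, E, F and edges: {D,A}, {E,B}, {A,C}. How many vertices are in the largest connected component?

F is isolated — a component by itself.
Starting from B we can reach B, E. That is one component of size 2.
Starting from A we can reach A, C, D. That is one component of size 3.
The largest has 3 vertices.

3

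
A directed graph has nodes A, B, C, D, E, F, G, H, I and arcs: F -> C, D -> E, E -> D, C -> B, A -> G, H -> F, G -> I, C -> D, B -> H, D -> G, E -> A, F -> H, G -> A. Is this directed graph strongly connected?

No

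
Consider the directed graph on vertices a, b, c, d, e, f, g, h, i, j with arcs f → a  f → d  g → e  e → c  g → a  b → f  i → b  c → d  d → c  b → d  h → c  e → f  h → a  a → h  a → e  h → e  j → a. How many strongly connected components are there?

6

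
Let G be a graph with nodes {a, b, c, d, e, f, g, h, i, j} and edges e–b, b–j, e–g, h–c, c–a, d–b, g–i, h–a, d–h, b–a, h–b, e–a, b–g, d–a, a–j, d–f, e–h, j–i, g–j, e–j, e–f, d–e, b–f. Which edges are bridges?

The edges on the cycle d-e-h-c-a-d are not bridges since each lies on that cycle.
Every edge lies on some cycle, so there are no bridges.

none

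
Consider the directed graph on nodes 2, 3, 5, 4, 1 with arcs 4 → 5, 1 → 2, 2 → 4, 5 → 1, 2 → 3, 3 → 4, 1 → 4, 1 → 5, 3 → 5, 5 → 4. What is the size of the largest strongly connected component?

5

{1, 2, 3, 4, 5} are all mutually reachable — one SCC of size 5.
The largest has 5 vertices.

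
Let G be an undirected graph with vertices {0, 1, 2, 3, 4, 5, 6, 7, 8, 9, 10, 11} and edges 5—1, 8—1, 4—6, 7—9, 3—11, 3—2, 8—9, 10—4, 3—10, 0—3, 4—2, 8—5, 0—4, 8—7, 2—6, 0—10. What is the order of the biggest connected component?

7

Starting from 1 we can reach 1, 5, 7, 8, 9. That is one component of size 5.
Starting from 0 we can reach 0, 2, 3, 4, 6, 10, 11. That is one component of size 7.
The largest has 7 vertices.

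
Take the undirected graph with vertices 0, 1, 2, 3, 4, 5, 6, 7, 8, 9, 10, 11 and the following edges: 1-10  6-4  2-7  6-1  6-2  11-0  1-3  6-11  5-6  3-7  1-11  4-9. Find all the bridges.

0-11, 1-10, 4-6, 4-9, 5-6

The edges on the cycle 6-1-11-6 are not bridges since each lies on that cycle.
But removing 6-5 disconnects 6 from 5; removing 0-11 disconnects 0 from 11; removing 4-9 disconnects 4 from 9; removing 4-6 disconnects 4 from 6 — these are bridges.
In total 5 edges are bridges.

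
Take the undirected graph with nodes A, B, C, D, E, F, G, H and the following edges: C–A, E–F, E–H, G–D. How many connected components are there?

4

B is isolated — a component by itself.
Starting from D we can reach D, G. That is one component of size 2.
Starting from A we can reach A, C. That is one component of size 2.
Starting from E we can reach E, F, H. That is one component of size 3.
Total: 4 components.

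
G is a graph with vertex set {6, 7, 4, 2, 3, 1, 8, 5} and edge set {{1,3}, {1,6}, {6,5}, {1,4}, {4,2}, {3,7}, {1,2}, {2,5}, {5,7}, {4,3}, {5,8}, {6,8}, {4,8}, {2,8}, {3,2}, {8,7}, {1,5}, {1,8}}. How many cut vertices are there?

Removing 7, for instance, still leaves 1 component. No single vertex removal increases the component count — the graph has no articulation points.

0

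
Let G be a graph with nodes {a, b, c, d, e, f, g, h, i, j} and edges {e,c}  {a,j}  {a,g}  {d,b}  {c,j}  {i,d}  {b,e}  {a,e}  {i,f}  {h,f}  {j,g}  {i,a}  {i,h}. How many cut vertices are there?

1

Removing i increases the component count from 1 to 2, so i is a cut vertex.
By contrast removing g leaves 1 component; it is not a cut vertex. No other vertex is a cut vertex either.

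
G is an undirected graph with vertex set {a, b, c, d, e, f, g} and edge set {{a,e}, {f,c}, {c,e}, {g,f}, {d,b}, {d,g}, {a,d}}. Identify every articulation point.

d

Removing d increases the component count from 1 to 2, so d is a cut vertex.
By contrast removing c leaves 1 component; it is not a cut vertex. No other vertex is a cut vertex either.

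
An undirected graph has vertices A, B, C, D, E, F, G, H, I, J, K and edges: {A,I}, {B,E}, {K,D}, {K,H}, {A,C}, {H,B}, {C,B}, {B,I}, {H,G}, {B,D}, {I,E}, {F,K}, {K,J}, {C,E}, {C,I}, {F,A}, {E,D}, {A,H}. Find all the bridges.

G-H, J-K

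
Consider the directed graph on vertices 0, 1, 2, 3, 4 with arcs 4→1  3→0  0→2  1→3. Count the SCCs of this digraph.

5

{0} is an SCC by itself.
{4} is an SCC by itself.
{2} is an SCC by itself.
{3} is an SCC by itself.
{1} is an SCC by itself.
That gives 5 strongly connected components.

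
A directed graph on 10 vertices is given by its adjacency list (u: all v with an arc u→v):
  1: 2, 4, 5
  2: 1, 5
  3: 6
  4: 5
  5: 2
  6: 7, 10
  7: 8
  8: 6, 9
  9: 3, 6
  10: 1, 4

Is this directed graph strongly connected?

No

There is no directed path from 5 to 3, so the graph is not strongly connected.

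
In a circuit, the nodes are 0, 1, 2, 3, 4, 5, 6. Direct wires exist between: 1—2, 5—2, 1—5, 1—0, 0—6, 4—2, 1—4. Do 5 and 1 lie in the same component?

From 5 we can reach 0, 1, 2, 4, 5, 6, which includes 1.

Yes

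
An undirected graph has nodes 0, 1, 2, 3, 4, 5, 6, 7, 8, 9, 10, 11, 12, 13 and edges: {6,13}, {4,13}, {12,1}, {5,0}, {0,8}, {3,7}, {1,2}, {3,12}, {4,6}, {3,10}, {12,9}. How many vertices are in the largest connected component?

7

11 is isolated — a component by itself.
Starting from 0 we can reach 0, 5, 8. That is one component of size 3.
Starting from 4 we can reach 4, 6, 13. That is one component of size 3.
Starting from 1 we can reach 1, 2, 3, 7, 9, 10, 12. That is one component of size 7.
The largest has 7 vertices.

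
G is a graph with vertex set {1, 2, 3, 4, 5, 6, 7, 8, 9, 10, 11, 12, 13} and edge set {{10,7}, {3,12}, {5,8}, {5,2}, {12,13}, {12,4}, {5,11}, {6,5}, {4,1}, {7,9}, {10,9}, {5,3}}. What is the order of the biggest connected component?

Starting from 7 we can reach 7, 9, 10. That is one component of size 3.
Starting from 1 we can reach 1, 2, 3, 4, 5, 6, 8, 11, 12, 13. That is one component of size 10.
The largest has 10 vertices.

10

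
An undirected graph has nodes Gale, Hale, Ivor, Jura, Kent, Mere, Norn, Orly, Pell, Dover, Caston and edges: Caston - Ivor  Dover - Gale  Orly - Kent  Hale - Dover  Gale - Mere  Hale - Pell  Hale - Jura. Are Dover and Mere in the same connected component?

From Dover we can reach Gale, Hale, Jura, Mere, Pell, Dover, which includes Mere.

Yes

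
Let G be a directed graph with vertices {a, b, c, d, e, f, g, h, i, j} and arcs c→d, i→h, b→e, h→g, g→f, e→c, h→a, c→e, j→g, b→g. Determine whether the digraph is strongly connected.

No

There is no directed path from e to g, so the graph is not strongly connected.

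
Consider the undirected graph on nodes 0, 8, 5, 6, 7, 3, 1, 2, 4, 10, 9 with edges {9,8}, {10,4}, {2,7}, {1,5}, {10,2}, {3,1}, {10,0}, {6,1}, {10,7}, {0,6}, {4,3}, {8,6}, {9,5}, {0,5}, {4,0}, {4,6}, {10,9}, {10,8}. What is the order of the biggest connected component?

11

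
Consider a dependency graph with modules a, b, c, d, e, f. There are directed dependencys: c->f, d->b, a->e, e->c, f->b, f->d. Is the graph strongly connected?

No

There is no directed path from d to e, so the graph is not strongly connected.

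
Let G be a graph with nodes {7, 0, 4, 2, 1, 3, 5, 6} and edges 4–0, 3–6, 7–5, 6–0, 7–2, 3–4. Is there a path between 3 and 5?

The component containing 3 is {0, 3, 4, 6}, and 5 is not in it.

No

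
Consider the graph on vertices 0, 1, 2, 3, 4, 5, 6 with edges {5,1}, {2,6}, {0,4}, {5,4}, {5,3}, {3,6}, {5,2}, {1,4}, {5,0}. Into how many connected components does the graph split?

1

Starting from 0 we can reach 0, 1, 2, 3, 4, 5, 6. That is one component of size 7.
Total: 1 component.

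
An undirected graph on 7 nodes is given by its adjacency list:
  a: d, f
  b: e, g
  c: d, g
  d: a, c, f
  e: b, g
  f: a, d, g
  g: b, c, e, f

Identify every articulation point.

g

Removing g increases the component count from 1 to 2, so g is a cut vertex.
By contrast removing c leaves 1 component; it is not a cut vertex. No other vertex is a cut vertex either.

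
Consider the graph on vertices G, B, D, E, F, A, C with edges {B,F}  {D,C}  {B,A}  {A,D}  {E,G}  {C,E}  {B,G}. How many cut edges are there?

The edges on the cycle B-A-D-C-E-G-B are not bridges since each lies on that cycle.
But removing B - F disconnects B from F — this is a bridge.

1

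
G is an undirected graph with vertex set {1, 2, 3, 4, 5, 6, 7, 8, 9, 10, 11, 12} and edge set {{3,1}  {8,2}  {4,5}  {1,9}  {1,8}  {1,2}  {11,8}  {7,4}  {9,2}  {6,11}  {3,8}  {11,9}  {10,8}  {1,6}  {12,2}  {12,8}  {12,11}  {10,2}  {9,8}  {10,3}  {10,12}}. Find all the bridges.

4-5, 4-7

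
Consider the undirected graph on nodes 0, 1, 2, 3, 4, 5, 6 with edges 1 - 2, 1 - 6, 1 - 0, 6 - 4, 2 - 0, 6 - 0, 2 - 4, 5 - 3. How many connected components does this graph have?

2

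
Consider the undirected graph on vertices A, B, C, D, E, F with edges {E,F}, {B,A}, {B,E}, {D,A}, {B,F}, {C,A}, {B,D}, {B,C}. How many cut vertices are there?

1

Removing B increases the component count from 1 to 2, so B is a cut vertex.
By contrast removing E leaves 1 component; it is not a cut vertex. No other vertex is a cut vertex either.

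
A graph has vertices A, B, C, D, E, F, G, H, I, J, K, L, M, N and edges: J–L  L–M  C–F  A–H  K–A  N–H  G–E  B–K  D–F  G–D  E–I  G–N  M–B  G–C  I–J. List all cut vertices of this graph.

Removing G increases the component count from 1 to 2, so G is a cut vertex.
By contrast removing M leaves 1 component; it is not a cut vertex. No other vertex is a cut vertex either.

G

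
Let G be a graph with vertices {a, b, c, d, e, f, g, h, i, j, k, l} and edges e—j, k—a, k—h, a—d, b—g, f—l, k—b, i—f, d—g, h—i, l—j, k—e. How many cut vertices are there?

1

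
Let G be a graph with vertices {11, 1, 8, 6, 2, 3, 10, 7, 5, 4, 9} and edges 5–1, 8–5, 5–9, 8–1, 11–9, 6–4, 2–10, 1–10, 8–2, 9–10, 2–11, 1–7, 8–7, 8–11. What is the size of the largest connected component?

3 is isolated — a component by itself.
Starting from 4 we can reach 4, 6. That is one component of size 2.
Starting from 1 we can reach 1, 2, 5, 7, 8, 9, 10, 11. That is one component of size 8.
The largest has 8 vertices.

8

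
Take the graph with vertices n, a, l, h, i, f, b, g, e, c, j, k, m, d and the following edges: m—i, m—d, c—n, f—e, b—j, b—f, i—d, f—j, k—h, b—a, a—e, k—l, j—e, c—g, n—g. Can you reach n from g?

Yes

From g we can reach c, g, n, which includes n.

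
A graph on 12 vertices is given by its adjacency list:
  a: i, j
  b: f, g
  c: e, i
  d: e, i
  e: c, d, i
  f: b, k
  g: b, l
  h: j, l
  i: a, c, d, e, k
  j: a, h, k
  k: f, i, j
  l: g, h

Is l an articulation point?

No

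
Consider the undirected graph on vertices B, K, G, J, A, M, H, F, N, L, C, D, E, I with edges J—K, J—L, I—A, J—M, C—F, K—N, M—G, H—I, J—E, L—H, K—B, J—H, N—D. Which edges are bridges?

A-I, B-K, C-F, D-N, E-J, G-M, H-I, J-K, J-M, K-N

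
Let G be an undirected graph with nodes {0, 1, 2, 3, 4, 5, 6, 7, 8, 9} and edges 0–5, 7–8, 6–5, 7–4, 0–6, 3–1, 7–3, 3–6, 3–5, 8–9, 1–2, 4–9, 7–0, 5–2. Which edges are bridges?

The edges on the cycle 3-1-2-5-3 are not bridges since each lies on that cycle.
Every edge lies on some cycle, so there are no bridges.

none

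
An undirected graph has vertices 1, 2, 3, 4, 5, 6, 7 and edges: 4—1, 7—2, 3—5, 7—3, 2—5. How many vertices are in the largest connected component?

6 is isolated — a component by itself.
Starting from 1 we can reach 1, 4. That is one component of size 2.
Starting from 2 we can reach 2, 3, 5, 7. That is one component of size 4.
The largest has 4 vertices.

4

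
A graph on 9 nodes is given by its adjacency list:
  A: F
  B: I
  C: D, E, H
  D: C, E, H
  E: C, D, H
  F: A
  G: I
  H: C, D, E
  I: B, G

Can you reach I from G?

Yes

From G we can reach B, G, I, which includes I.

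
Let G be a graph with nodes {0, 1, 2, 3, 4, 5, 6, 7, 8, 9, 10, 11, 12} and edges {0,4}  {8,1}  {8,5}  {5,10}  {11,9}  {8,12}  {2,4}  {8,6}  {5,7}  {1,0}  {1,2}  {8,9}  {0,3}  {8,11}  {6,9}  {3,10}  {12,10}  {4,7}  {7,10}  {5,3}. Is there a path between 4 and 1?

From 4 we can reach 0, 1, 2, 3, 4, 5, 6, 7, 8, 9, 10, 11, 12, which includes 1.

Yes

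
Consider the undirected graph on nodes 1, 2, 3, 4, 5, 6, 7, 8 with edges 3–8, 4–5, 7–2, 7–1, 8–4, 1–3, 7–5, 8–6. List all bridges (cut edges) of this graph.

2-7, 6-8

The edges on the cycle 7-1-3-8-4-5-7 are not bridges since each lies on that cycle.
But removing 7–2 disconnects 7 from 2; removing 8–6 disconnects 8 from 6 — these are bridges.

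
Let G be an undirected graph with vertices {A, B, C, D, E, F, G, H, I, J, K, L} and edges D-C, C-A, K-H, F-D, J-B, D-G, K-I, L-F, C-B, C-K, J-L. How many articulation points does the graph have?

Removing C increases the component count from 2 to 4, so C is a cut vertex.
Removing D increases the component count from 2 to 3, so D is a cut vertex.
Removing K increases the component count from 2 to 4, so K is a cut vertex.
By contrast removing A leaves 2 components; it is not a cut vertex. No other vertex is a cut vertex either.

3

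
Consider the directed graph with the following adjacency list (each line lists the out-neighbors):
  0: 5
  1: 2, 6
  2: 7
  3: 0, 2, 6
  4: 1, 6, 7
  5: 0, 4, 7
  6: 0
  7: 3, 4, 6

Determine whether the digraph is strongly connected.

Yes

From 3 we can reach every vertex (0, 1, 2, 3, 4, 5, 6, 7), and every vertex can reach 3 (0, 1, 2, 3, 4, 5, 6, 7). So the whole graph is one strongly connected component.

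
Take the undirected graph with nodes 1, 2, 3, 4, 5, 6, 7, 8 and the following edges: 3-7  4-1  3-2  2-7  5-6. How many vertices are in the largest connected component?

3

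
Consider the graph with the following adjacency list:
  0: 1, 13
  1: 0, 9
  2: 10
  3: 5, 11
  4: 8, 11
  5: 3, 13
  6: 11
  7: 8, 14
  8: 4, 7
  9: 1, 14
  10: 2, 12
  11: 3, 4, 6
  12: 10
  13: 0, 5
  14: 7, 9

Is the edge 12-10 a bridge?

Yes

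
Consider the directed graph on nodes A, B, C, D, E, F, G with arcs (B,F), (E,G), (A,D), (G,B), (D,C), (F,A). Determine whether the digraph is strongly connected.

No

There is no directed path from F to B, so the graph is not strongly connected.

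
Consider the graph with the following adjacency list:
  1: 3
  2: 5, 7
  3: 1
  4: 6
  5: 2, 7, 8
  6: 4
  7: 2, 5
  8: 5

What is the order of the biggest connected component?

4

Starting from 1 we can reach 1, 3. That is one component of size 2.
Starting from 4 we can reach 4, 6. That is one component of size 2.
Starting from 2 we can reach 2, 5, 7, 8. That is one component of size 4.
The largest has 4 vertices.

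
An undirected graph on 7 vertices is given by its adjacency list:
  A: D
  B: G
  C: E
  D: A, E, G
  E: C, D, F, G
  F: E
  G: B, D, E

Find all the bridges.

A-D, B-G, C-E, E-F

The edges on the cycle D-E-G-D are not bridges since each lies on that cycle.
But removing E-F disconnects E from F; removing G-B disconnects G from B; removing E-C disconnects E from C; removing D-A disconnects D from A — these are bridges.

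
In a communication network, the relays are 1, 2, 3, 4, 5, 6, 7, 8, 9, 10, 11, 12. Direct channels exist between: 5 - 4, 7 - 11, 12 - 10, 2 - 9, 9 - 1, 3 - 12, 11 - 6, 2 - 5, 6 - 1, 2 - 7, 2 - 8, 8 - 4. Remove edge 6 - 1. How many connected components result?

2

6 and 1 are still connected via 6-11-7-2-9-1, so the component count stays at 2.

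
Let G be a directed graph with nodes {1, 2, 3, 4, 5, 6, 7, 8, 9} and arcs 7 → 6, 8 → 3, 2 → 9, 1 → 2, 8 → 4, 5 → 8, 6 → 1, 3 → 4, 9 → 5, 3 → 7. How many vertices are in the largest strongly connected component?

{1, 2, 3, 5, 6, 7, 8, 9} are all mutually reachable — one SCC of size 8.
{4} is an SCC by itself.
The largest has 8 vertices.

8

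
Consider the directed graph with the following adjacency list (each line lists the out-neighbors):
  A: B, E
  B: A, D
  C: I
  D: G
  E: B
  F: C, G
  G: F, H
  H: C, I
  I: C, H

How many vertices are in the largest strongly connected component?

{C, H, I} are all mutually reachable — one SCC of size 3.
{A, B, E} are all mutually reachable — one SCC of size 3.
{F, G} are all mutually reachable — one SCC of size 2.
{D} is an SCC by itself.
The largest has 3 vertices.

3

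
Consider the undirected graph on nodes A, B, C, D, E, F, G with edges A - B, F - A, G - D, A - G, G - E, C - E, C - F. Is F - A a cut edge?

After removing F - A, the path F-C-E-G-A still connects them, so the edge is not a bridge.

No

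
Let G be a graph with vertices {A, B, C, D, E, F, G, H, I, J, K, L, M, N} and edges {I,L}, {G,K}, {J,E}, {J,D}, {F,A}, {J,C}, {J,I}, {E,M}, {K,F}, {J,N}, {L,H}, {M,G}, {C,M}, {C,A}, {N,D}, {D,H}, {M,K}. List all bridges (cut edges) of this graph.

none

The edges on the cycle J-I-L-H-D-J are not bridges since each lies on that cycle.
Every edge lies on some cycle, so there are no bridges.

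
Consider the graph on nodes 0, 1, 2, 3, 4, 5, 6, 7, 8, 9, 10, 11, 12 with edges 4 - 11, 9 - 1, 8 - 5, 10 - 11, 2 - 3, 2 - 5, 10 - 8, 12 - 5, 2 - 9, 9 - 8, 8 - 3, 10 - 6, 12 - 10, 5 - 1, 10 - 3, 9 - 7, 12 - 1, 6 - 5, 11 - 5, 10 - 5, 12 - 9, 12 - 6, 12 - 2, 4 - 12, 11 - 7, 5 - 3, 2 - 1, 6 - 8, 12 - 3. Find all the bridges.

none

The edges on the cycle 12-10-11-7-9-12 are not bridges since each lies on that cycle.
Every edge lies on some cycle, so there are no bridges.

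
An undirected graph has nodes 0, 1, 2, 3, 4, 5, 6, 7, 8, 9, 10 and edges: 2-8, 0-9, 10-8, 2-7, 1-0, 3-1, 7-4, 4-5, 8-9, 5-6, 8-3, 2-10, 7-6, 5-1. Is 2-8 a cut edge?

No

After removing 2-8, the path 2-10-8 still connects them, so the edge is not a bridge.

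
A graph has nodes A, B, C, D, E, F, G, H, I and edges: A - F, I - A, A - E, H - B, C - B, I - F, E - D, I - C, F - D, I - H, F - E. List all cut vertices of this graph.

Removing I increases the component count from 2 to 3, so I is a cut vertex.
By contrast removing C leaves 2 components; it is not a cut vertex. No other vertex is a cut vertex either.

I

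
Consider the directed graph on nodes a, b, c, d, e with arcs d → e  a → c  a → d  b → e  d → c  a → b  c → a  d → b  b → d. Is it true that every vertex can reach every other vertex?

No

There is no directed path from e to b, so the graph is not strongly connected.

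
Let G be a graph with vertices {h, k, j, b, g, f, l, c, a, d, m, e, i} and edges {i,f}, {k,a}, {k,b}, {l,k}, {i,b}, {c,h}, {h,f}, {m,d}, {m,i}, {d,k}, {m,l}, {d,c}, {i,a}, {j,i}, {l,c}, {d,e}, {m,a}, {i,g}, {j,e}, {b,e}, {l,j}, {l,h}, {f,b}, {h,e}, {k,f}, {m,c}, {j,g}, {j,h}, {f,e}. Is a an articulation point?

Deleting a leaves 1 component (was 1) (its neighbors i, k, m remain connected to each other), so a is not a cut vertex.

No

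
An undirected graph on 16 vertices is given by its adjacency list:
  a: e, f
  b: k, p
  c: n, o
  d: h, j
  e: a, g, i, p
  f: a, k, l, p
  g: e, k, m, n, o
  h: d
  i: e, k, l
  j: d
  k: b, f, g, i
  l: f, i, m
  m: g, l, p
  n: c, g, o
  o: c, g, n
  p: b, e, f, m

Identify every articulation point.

Removing d increases the component count from 2 to 3, so d is a cut vertex.
Removing g increases the component count from 2 to 3, so g is a cut vertex.
By contrast removing n leaves 2 components; it is not a cut vertex. No other vertex is a cut vertex either.

d, g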